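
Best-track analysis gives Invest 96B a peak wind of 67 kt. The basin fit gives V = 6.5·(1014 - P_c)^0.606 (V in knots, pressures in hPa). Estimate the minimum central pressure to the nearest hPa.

967 hPa

ΔP = (V / 6.5)^(1/0.606) = (67/6.5)^1.650.
67/6.5 = 10.308; 10.308^1.650 ≈ 46.98 hPa.
P_c = 1014 − 46.98 = 967.02 ≈ 967 hPa.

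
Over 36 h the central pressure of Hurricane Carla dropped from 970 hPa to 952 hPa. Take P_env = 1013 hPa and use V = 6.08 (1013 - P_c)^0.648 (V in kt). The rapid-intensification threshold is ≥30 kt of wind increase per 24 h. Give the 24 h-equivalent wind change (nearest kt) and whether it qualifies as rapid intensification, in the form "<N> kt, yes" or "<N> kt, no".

12 kt, no

V₁: ΔP = 43, V ≈ 6.08 × 43^0.648 ≈ 69.57 kt.
V₂: ΔP = 61, V ≈ 6.08 × 61^0.648 ≈ 87.26 kt.
ΔV over 36 h = 17.69 kt → 24 h equivalent = 17.69 × 24/36 ≈ 11.79 kt.
12 kt < 30 kt ⇒ not rapid intensification.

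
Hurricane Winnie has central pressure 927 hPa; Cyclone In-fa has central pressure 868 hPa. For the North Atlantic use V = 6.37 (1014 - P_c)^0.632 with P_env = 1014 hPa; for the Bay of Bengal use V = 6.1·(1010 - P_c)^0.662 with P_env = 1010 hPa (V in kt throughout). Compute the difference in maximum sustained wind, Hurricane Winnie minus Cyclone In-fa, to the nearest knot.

Hurricane Winnie: ΔP = 87; V ≈ 6.37 × 87^0.632 ≈ 107.13 kt.
Cyclone In-fa: ΔP = 142; V ≈ 6.1 × 142^0.662 ≈ 162.24 kt.
Difference ≈ 107.13 − 162.24 = -55.11 → -55 kt.

-55 kt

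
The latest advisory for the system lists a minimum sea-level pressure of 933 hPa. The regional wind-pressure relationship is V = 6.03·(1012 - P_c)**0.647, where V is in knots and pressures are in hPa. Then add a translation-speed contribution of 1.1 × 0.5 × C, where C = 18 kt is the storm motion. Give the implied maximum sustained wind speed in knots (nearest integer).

ΔP = 1012 − 933 = 79 hPa.
79^0.647 ≈ 16.895.
V ≈ 6.03 × 16.895 ≈ 101.9 kt.
Translation term: 1.1 × 0.5 × 18 = 9.9 kt.
Corrected V ≈ 111.8 kt → 112 kt.

112 kt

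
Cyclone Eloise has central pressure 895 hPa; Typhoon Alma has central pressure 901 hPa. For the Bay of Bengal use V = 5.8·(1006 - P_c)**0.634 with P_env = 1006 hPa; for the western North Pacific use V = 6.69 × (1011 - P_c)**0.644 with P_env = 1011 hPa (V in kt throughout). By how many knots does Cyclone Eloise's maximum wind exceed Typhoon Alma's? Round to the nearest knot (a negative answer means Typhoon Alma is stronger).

Cyclone Eloise: ΔP = 111; V ≈ 5.8 × 111^0.634 ≈ 114.86 kt.
Typhoon Alma: ΔP = 110; V ≈ 6.69 × 110^0.644 ≈ 138.06 kt.
Difference ≈ 114.86 − 138.06 = -23.20 → -23 kt.

-23 kt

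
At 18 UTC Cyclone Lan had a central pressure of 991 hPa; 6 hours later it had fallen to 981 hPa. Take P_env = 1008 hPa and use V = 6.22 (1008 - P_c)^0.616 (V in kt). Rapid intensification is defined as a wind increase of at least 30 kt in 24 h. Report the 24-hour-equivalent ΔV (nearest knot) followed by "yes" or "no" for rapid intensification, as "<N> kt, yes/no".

V₁: ΔP = 17, V ≈ 6.22 × 17^0.616 ≈ 35.62 kt.
V₂: ΔP = 27, V ≈ 6.22 × 27^0.616 ≈ 47.37 kt.
ΔV over 6 h = 11.75 kt → 24 h equivalent = 11.75 × 24/6 ≈ 47.00 kt.
47 kt ≥ 30 kt ⇒ rapid intensification.

47 kt, yes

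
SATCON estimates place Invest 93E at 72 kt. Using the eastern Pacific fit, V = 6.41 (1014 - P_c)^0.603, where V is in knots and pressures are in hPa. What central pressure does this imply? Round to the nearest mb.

ΔP = (V / 6.41)^(1/0.603) = (72/6.41)^1.658.
72/6.41 = 11.232; 11.232^1.658 ≈ 55.22 mb.
P_c = 1014 − 55.22 = 958.78 ≈ 959 mb.

959 mb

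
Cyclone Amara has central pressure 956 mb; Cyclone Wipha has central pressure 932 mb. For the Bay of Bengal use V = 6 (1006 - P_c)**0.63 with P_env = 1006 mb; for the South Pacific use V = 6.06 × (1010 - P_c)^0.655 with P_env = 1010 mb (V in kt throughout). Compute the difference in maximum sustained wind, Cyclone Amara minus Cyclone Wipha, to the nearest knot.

Cyclone Amara: ΔP = 50; V ≈ 6 × 50^0.63 ≈ 70.55 kt.
Cyclone Wipha: ΔP = 78; V ≈ 6.06 × 78^0.655 ≈ 105.15 kt.
Difference ≈ 70.55 − 105.15 = -34.60 → -35 kt.

-35 kt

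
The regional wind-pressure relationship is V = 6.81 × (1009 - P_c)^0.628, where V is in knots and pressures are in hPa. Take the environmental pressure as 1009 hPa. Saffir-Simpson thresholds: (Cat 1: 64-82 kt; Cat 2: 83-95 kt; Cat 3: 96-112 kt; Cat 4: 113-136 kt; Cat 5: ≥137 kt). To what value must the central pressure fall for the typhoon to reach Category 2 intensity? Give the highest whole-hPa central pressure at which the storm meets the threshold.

955 hPa

Category 2 begins at V = 83 kt.
Required ΔP = (83/6.81)^(1/0.628) = 12.188^1.592 ≈ 53.60 hPa.
P_c ≤ 1009 − 53.60 = 955.40, so the highest integer P_c is 955 hPa.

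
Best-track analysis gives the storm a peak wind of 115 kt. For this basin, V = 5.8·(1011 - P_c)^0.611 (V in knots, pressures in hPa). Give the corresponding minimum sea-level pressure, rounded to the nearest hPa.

878 hPa

ΔP = (V / 5.8)^(1/0.611) = (115/5.8)^1.637.
115/5.8 = 19.828; 19.828^1.637 ≈ 132.80 hPa.
P_c = 1011 − 132.80 = 878.20 ≈ 878 hPa.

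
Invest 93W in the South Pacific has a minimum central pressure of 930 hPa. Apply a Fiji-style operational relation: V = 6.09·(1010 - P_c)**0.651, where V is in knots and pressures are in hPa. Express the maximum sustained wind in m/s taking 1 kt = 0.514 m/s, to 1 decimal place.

ΔP = 1010 − 930 = 80 hPa.
V ≈ 6.09 × 80^0.651 = 6.09 × 17.335 ≈ 105.567 kt.
105.567 × 0.514 ≈ 54.26 m/s → 54.3 m/s.

54.3 m/s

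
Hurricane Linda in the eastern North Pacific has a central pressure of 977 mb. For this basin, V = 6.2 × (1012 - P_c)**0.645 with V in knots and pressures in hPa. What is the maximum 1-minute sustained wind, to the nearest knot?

ΔP = 1012 − 977 = 35 mb.
35^0.645 ≈ 9.907.
V ≈ 6.2 × 9.907 ≈ 61.4 kt.

61 kt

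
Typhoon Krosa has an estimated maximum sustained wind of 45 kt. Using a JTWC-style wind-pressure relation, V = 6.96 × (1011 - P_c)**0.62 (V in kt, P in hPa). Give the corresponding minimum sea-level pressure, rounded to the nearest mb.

991 mb

ΔP = (V / 6.96)^(1/0.62) = (45/6.96)^1.613.
45/6.96 = 6.466; 6.466^1.613 ≈ 20.30 mb.
P_c = 1011 − 20.30 = 990.70 ≈ 991 mb.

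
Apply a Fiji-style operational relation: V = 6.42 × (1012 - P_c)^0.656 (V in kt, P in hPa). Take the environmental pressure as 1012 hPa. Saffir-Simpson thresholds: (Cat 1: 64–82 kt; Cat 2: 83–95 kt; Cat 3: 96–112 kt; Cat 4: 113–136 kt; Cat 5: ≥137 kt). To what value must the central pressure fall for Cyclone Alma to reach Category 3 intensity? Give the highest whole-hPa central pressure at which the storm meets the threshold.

950 hPa

Category 3 begins at V = 96 kt.
Required ΔP = (96/6.42)^(1/0.656) = 14.953^1.524 ≈ 61.77 hPa.
P_c ≤ 1012 − 61.77 = 950.23, so the highest integer P_c is 950 hPa.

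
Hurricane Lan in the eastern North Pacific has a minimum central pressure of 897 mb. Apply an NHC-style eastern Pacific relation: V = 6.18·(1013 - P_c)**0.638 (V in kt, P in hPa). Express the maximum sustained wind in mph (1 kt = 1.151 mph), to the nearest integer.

148 mph

ΔP = 1013 − 897 = 116 mb.
V ≈ 6.18 × 116^0.638 = 6.18 × 20.755 ≈ 128.266 kt.
128.266 × 1.151 ≈ 147.63 mph → 148 mph.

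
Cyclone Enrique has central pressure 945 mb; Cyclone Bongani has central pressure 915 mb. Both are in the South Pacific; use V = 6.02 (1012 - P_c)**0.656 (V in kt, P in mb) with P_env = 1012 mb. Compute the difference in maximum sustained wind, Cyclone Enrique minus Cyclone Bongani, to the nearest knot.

Cyclone Enrique: ΔP = 67; V ≈ 6.02 × 67^0.656 ≈ 94.95 kt.
Cyclone Bongani: ΔP = 97; V ≈ 6.02 × 97^0.656 ≈ 121.04 kt.
Difference ≈ 94.95 − 121.04 = -26.09 → -26 kt.

-26 kt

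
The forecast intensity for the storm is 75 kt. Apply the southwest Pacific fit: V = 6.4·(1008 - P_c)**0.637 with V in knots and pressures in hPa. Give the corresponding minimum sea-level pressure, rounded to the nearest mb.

960 mb

ΔP = (V / 6.4)^(1/0.637) = (75/6.4)^1.570.
75/6.4 = 11.719; 11.719^1.570 ≈ 47.64 mb.
P_c = 1008 − 47.64 = 960.36 ≈ 960 mb.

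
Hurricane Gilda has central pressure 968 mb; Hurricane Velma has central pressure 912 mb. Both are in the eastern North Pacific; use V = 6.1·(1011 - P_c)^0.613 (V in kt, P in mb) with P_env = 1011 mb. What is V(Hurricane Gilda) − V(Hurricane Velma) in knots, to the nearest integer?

-41 kt

Hurricane Gilda: ΔP = 43; V ≈ 6.1 × 43^0.613 ≈ 61.19 kt.
Hurricane Velma: ΔP = 99; V ≈ 6.1 × 99^0.613 ≈ 102.01 kt.
Difference ≈ 61.19 − 102.01 = -40.82 → -41 kt.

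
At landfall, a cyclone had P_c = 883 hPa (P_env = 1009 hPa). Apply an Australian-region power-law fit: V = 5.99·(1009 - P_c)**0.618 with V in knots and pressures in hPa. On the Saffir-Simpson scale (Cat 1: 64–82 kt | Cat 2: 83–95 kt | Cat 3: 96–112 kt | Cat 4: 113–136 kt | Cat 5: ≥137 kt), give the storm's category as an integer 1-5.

ΔP = 1009 − 883 = 126 hPa.
V ≈ 5.99 × 126^0.618 = 5.99 × 19.86 ≈ 119 kt.
119 kt falls in the Category 4 band.

4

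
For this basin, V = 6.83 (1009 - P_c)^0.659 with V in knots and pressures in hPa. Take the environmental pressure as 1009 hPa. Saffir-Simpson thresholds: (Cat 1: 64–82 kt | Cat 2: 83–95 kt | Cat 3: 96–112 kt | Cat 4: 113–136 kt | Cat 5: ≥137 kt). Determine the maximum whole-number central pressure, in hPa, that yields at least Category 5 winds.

914 hPa

Category 5 begins at V = 137 kt.
Required ΔP = (137/6.83)^(1/0.659) = 20.059^1.517 ≈ 94.66 hPa.
P_c ≤ 1009 − 94.66 = 914.34, so the highest integer P_c is 914 hPa.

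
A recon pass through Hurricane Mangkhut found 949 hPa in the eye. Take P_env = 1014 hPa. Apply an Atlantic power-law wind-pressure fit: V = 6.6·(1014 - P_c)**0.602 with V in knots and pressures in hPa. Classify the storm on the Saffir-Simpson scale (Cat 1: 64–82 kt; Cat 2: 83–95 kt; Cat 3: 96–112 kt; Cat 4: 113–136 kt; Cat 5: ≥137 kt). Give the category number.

1

ΔP = 1014 − 949 = 65 hPa.
V ≈ 6.6 × 65^0.602 = 6.6 × 12.34 ≈ 81 kt.
81 kt falls in the Category 1 band.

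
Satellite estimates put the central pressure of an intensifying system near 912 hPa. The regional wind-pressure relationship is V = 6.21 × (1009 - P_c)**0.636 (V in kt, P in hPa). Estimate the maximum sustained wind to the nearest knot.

114 kt

ΔP = 1009 − 912 = 97 hPa.
97^0.636 ≈ 18.348.
V ≈ 6.21 × 18.348 ≈ 113.9 kt.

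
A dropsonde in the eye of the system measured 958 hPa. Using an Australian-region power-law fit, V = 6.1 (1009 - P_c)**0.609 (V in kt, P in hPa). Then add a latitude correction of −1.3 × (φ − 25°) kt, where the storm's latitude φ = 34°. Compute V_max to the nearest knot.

ΔP = 1009 − 958 = 51 hPa.
51^0.609 ≈ 10.963.
V ≈ 6.1 × 10.963 ≈ 66.9 kt.
Latitude correction: −1.3 × (34 − 25) = -11.7 kt.
Corrected V ≈ 55.2 kt → 55 kt.

55 kt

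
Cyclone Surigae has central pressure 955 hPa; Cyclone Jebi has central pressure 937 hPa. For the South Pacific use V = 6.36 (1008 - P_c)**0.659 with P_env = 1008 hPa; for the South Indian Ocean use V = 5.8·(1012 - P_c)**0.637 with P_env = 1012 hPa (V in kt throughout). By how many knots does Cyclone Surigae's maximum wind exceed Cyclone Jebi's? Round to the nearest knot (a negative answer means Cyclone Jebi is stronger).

-4 kt

Cyclone Surigae: ΔP = 53; V ≈ 6.36 × 53^0.659 ≈ 87.05 kt.
Cyclone Jebi: ΔP = 75; V ≈ 5.8 × 75^0.637 ≈ 90.75 kt.
Difference ≈ 87.05 − 90.75 = -3.70 → -4 kt.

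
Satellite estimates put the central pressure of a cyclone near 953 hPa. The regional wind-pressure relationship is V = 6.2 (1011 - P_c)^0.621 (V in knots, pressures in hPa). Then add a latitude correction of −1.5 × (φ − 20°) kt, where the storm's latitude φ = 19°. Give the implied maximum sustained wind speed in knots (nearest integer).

79 kt

ΔP = 1011 − 953 = 58 hPa.
58^0.621 ≈ 12.448.
V ≈ 6.2 × 12.448 ≈ 77.2 kt.
Latitude correction: −1.5 × (19 − 20) = 1.5 kt.
Corrected V ≈ 78.7 kt → 79 kt.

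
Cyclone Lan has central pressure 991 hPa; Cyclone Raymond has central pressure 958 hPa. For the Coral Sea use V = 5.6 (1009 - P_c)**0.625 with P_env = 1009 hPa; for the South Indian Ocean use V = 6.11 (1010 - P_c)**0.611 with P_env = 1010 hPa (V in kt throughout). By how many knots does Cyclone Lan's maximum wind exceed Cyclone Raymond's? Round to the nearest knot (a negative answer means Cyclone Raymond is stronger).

Cyclone Lan: ΔP = 18; V ≈ 5.6 × 18^0.625 ≈ 34.10 kt.
Cyclone Raymond: ΔP = 52; V ≈ 6.11 × 52^0.611 ≈ 68.32 kt.
Difference ≈ 34.10 − 68.32 = -34.22 → -34 kt.

-34 kt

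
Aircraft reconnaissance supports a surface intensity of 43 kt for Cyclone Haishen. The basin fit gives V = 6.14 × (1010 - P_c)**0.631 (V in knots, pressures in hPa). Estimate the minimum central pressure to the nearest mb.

988 mb

ΔP = (V / 6.14)^(1/0.631) = (43/6.14)^1.585.
43/6.14 = 7.003; 7.003^1.585 ≈ 21.86 mb.
P_c = 1010 − 21.86 = 988.14 ≈ 988 mb.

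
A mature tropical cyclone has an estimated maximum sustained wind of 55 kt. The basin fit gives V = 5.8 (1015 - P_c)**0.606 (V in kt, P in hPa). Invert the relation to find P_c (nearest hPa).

ΔP = (V / 5.8)^(1/0.606) = (55/5.8)^1.650.
55/5.8 = 9.483; 9.483^1.650 ≈ 40.94 hPa.
P_c = 1015 − 40.94 = 974.06 ≈ 974 hPa.

974 hPa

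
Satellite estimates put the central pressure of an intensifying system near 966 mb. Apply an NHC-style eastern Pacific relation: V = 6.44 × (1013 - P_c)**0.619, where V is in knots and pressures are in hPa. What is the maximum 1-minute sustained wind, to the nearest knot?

ΔP = 1013 − 966 = 47 mb.
47^0.619 ≈ 10.840.
V ≈ 6.44 × 10.840 ≈ 69.8 kt.

70 kt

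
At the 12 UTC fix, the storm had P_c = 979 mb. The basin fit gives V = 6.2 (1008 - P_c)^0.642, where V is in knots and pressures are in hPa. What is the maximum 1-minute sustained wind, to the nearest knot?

ΔP = 1008 − 979 = 29 mb.
29^0.642 ≈ 8.687.
V ≈ 6.2 × 8.687 ≈ 53.9 kt.

54 kt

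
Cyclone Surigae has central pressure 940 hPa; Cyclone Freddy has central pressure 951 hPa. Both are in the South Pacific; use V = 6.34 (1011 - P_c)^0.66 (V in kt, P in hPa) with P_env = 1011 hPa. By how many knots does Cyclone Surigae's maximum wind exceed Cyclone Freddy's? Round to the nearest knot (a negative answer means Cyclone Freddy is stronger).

11 kt

Cyclone Surigae: ΔP = 71; V ≈ 6.34 × 71^0.66 ≈ 105.66 kt.
Cyclone Freddy: ΔP = 60; V ≈ 6.34 × 60^0.66 ≈ 94.55 kt.
Difference ≈ 105.66 − 94.55 = 11.11 → 11 kt.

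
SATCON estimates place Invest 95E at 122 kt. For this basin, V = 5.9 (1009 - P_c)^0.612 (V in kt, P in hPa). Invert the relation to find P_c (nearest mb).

868 mb

ΔP = (V / 5.9)^(1/0.612) = (122/5.9)^1.634.
122/5.9 = 20.678; 20.678^1.634 ≈ 141.10 mb.
P_c = 1009 − 141.10 = 867.90 ≈ 868 mb.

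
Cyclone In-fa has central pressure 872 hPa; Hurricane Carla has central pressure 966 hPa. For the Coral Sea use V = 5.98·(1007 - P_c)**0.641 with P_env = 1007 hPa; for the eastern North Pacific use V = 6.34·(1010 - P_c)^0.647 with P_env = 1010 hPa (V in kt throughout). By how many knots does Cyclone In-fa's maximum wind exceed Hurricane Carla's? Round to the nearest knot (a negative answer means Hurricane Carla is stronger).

65 kt

Cyclone In-fa: ΔP = 135; V ≈ 5.98 × 135^0.641 ≈ 138.75 kt.
Hurricane Carla: ΔP = 44; V ≈ 6.34 × 44^0.647 ≈ 73.35 kt.
Difference ≈ 138.75 − 73.35 = 65.40 → 65 kt.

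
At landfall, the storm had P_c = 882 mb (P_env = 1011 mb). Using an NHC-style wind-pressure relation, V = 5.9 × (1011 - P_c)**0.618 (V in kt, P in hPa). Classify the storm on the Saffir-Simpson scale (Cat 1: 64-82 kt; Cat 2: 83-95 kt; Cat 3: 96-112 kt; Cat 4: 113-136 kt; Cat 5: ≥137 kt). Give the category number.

ΔP = 1011 − 882 = 129 mb.
V ≈ 5.9 × 129^0.618 = 5.9 × 20.15 ≈ 119 kt.
119 kt falls in the Category 4 band.

4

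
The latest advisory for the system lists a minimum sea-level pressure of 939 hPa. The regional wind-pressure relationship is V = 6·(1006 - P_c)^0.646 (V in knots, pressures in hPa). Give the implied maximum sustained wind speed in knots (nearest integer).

91 kt

ΔP = 1006 − 939 = 67 hPa.
67^0.646 ≈ 15.123.
V ≈ 6 × 15.123 ≈ 90.7 kt.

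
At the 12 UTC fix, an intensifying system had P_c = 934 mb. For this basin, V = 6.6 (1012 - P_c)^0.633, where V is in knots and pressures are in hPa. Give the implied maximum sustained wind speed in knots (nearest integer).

ΔP = 1012 − 934 = 78 mb.
78^0.633 ≈ 15.765.
V ≈ 6.6 × 15.765 ≈ 104.0 kt.

104 kt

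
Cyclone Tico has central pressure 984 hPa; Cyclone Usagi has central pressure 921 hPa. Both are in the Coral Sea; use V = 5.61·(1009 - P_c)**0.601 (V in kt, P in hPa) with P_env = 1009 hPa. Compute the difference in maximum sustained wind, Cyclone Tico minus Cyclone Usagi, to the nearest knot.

-44 kt

Cyclone Tico: ΔP = 25; V ≈ 5.61 × 25^0.601 ≈ 38.83 kt.
Cyclone Usagi: ΔP = 88; V ≈ 5.61 × 88^0.601 ≈ 82.72 kt.
Difference ≈ 38.83 − 82.72 = -43.89 → -44 kt.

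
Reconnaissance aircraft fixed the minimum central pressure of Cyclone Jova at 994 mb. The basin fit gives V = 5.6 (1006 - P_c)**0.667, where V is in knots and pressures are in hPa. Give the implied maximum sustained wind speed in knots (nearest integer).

29 kt

ΔP = 1006 − 994 = 12 mb.
12^0.667 ≈ 5.246.
V ≈ 5.6 × 5.246 ≈ 29.4 kt.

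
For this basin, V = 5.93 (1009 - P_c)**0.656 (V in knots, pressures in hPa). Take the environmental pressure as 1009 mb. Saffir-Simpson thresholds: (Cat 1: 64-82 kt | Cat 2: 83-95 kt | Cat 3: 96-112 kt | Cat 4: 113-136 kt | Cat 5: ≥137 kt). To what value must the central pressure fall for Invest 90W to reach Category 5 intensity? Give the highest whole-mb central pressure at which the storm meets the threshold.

Category 5 begins at V = 137 kt.
Required ΔP = (137/5.93)^(1/0.656) = 23.103^1.524 ≈ 119.88 mb.
P_c ≤ 1009 − 119.88 = 889.12, so the highest integer P_c is 889 mb.

889 mb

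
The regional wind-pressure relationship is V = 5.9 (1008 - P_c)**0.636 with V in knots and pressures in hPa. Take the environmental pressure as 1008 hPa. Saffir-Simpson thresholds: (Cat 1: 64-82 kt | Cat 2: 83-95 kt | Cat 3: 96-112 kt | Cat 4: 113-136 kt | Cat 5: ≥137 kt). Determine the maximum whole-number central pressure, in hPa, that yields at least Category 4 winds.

904 hPa

Category 4 begins at V = 113 kt.
Required ΔP = (113/5.9)^(1/0.636) = 19.153^1.572 ≈ 103.77 hPa.
P_c ≤ 1008 − 103.77 = 904.23, so the highest integer P_c is 904 hPa.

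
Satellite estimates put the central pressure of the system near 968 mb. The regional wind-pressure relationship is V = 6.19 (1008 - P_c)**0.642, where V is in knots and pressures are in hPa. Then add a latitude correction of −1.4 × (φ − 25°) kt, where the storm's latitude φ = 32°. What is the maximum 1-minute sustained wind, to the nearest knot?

ΔP = 1008 − 968 = 40 mb.
40^0.642 ≈ 10.679.
V ≈ 6.19 × 10.679 ≈ 66.1 kt.
Latitude correction: −1.4 × (32 − 25) = -9.8 kt.
Corrected V ≈ 56.3 kt → 56 kt.

56 kt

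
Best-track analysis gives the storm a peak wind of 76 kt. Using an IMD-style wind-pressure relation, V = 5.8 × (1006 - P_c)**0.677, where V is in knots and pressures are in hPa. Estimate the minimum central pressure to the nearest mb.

ΔP = (V / 5.8)^(1/0.677) = (76/5.8)^1.477.
76/5.8 = 13.103; 13.103^1.477 ≈ 44.72 mb.
P_c = 1006 − 44.72 = 961.28 ≈ 961 mb.

961 mb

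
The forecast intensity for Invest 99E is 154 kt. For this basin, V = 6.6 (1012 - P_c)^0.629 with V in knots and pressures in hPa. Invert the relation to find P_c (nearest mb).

862 mb

ΔP = (V / 6.6)^(1/0.629) = (154/6.6)^1.590.
154/6.6 = 23.333; 23.333^1.590 ≈ 149.57 mb.
P_c = 1012 − 149.57 = 862.43 ≈ 862 mb.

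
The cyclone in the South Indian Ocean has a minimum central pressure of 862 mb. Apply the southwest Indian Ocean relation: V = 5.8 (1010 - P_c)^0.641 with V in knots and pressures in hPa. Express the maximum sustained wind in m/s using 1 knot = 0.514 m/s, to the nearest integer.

73 m/s

ΔP = 1010 − 862 = 148 mb.
V ≈ 5.8 × 148^0.641 = 5.8 × 24.611 ≈ 142.747 kt.
142.747 × 0.514 ≈ 73.37 m/s → 73 m/s.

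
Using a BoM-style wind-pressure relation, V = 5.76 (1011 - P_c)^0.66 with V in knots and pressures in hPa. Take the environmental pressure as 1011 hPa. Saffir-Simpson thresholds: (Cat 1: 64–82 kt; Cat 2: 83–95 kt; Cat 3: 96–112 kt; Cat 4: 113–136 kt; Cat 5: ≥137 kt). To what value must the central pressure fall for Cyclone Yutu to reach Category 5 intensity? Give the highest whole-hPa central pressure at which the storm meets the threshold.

889 hPa

Category 5 begins at V = 137 kt.
Required ΔP = (137/5.76)^(1/0.66) = 23.785^1.515 ≈ 121.70 hPa.
P_c ≤ 1011 − 121.70 = 889.30, so the highest integer P_c is 889 hPa.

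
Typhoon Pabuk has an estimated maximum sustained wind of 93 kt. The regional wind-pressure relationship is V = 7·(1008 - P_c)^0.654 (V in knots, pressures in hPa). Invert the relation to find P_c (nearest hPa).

956 hPa

ΔP = (V / 7)^(1/0.654) = (93/7)^1.529.
93/7 = 13.286; 13.286^1.529 ≈ 52.21 hPa.
P_c = 1008 − 52.21 = 955.79 ≈ 956 hPa.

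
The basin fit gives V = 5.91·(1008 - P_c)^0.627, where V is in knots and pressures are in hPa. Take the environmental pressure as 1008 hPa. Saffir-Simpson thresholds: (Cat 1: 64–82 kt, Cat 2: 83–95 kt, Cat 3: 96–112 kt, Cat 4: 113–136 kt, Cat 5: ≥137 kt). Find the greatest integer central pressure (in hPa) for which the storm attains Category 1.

Category 1 begins at V = 64 kt.
Required ΔP = (64/5.91)^(1/0.627) = 10.829^1.595 ≈ 44.68 hPa.
P_c ≤ 1008 − 44.68 = 963.32, so the highest integer P_c is 963 hPa.

963 hPa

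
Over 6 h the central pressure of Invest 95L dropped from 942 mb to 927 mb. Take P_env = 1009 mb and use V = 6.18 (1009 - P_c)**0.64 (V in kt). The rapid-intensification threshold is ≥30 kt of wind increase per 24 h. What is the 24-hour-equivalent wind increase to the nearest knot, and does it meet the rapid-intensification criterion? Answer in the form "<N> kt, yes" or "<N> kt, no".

50 kt, yes

V₁: ΔP = 67, V ≈ 6.18 × 67^0.64 ≈ 91.13 kt.
V₂: ΔP = 82, V ≈ 6.18 × 82^0.64 ≈ 103.71 kt.
ΔV over 6 h = 12.58 kt → 24 h equivalent = 12.58 × 24/6 ≈ 50.32 kt.
50 kt ≥ 30 kt ⇒ rapid intensification.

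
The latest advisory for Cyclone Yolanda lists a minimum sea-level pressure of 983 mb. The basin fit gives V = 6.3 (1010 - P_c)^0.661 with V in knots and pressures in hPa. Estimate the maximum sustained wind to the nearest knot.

ΔP = 1010 − 983 = 27 mb.
27^0.661 ≈ 8.833.
V ≈ 6.3 × 8.833 ≈ 55.7 kt.

56 kt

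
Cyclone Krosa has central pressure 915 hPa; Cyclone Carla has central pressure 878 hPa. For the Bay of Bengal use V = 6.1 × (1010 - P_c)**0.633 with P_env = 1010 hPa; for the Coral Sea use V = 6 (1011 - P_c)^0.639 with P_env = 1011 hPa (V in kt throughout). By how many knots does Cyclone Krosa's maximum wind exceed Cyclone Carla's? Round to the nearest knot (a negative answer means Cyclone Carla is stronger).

-28 kt

Cyclone Krosa: ΔP = 95; V ≈ 6.1 × 95^0.633 ≈ 108.95 kt.
Cyclone Carla: ΔP = 133; V ≈ 6 × 133^0.639 ≈ 136.55 kt.
Difference ≈ 108.95 − 136.55 = -27.60 → -28 kt.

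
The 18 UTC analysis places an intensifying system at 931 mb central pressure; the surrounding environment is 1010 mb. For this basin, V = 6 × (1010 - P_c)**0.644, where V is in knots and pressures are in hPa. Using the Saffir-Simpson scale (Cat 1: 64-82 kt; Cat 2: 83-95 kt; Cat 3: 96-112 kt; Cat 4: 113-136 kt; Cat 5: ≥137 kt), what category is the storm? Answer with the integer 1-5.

ΔP = 1010 − 931 = 79 mb.
V ≈ 6 × 79^0.644 = 6 × 16.68 ≈ 100 kt.
100 kt falls in the Category 3 band.

3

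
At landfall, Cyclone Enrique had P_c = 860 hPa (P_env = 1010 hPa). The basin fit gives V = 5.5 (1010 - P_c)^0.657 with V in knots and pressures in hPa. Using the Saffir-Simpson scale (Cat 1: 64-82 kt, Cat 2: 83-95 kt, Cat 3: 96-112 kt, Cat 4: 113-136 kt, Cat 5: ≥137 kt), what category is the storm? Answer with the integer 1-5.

5

ΔP = 1010 − 860 = 150 hPa.
V ≈ 5.5 × 150^0.657 = 5.5 × 26.90 ≈ 148 kt.
148 kt falls in the Category 5 band.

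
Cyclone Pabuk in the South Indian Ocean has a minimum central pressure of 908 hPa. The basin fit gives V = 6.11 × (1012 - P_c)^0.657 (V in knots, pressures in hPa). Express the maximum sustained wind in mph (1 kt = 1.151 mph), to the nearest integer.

ΔP = 1012 − 908 = 104 hPa.
V ≈ 6.11 × 104^0.657 = 6.11 × 21.144 ≈ 129.191 kt.
129.191 × 1.151 ≈ 148.70 mph → 149 mph.

149 mph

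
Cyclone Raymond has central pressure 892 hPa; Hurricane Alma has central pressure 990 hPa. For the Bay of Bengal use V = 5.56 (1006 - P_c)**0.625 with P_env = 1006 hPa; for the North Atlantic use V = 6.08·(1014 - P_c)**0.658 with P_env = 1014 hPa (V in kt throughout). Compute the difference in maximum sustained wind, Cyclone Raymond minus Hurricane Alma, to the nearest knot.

58 kt

Cyclone Raymond: ΔP = 114; V ≈ 5.56 × 114^0.625 ≈ 107.31 kt.
Hurricane Alma: ΔP = 24; V ≈ 6.08 × 24^0.658 ≈ 49.21 kt.
Difference ≈ 107.31 − 49.21 = 58.10 → 58 kt.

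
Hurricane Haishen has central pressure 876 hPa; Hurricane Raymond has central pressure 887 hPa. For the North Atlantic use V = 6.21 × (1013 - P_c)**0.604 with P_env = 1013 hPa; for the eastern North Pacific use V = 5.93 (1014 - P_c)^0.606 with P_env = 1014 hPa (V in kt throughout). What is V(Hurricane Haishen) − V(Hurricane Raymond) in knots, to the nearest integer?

Hurricane Haishen: ΔP = 137; V ≈ 6.21 × 137^0.604 ≈ 121.25 kt.
Hurricane Raymond: ΔP = 127; V ≈ 5.93 × 127^0.606 ≈ 111.68 kt.
Difference ≈ 121.25 − 111.68 = 9.57 → 10 kt.

10 kt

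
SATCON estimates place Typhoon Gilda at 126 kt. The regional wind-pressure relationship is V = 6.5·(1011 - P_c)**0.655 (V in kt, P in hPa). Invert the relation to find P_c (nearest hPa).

919 hPa

ΔP = (V / 6.5)^(1/0.655) = (126/6.5)^1.527.
126/6.5 = 19.385; 19.385^1.527 ≈ 92.38 hPa.
P_c = 1011 − 92.38 = 918.62 ≈ 919 hPa.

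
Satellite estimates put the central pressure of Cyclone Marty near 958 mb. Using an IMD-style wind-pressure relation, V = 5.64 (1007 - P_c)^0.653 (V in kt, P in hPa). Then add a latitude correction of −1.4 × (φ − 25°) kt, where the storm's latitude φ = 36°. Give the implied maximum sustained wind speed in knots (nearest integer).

ΔP = 1007 − 958 = 49 mb.
49^0.653 ≈ 12.697.
V ≈ 5.64 × 12.697 ≈ 71.6 kt.
Latitude correction: −1.4 × (36 − 25) = -15.4 kt.
Corrected V ≈ 56.2 kt → 56 kt.

56 kt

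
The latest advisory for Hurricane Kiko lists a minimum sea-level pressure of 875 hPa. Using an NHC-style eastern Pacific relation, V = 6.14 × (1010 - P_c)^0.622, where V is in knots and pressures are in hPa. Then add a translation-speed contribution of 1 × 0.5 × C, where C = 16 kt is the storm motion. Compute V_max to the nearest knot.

ΔP = 1010 − 875 = 135 hPa.
135^0.622 ≈ 21.138.
V ≈ 6.14 × 21.138 ≈ 129.8 kt.
Translation term: 1 × 0.5 × 16 = 8 kt.
Corrected V ≈ 137.8 kt → 138 kt.

138 kt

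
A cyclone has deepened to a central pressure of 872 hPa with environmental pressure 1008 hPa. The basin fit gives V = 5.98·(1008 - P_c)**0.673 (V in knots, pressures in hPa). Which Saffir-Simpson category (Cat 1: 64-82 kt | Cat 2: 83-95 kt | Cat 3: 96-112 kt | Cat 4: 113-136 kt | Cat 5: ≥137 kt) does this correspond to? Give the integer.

5

ΔP = 1008 − 872 = 136 hPa.
V ≈ 5.98 × 136^0.673 = 5.98 × 27.28 ≈ 163 kt.
163 kt falls in the Category 5 band.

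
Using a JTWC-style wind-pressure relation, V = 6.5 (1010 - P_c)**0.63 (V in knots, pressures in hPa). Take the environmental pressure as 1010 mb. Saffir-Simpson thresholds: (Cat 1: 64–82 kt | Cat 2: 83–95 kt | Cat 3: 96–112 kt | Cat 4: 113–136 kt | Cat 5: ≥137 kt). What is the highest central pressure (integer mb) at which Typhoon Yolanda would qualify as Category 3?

938 mb

Category 3 begins at V = 96 kt.
Required ΔP = (96/6.5)^(1/0.63) = 14.769^1.587 ≈ 71.80 mb.
P_c ≤ 1010 − 71.80 = 938.20, so the highest integer P_c is 938 mb.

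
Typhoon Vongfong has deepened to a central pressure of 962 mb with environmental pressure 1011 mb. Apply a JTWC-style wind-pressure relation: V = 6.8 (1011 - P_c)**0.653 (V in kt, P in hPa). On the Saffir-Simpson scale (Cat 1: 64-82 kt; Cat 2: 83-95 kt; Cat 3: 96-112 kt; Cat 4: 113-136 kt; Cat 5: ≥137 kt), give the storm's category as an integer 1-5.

ΔP = 1011 − 962 = 49 mb.
V ≈ 6.8 × 49^0.653 = 6.8 × 12.70 ≈ 86 kt.
86 kt falls in the Category 2 band.

2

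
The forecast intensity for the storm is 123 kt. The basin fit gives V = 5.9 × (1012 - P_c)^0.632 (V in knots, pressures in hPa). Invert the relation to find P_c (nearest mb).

ΔP = (V / 5.9)^(1/0.632) = (123/5.9)^1.582.
123/5.9 = 20.847; 20.847^1.582 ≈ 122.21 mb.
P_c = 1012 − 122.21 = 889.79 ≈ 890 mb.

890 mb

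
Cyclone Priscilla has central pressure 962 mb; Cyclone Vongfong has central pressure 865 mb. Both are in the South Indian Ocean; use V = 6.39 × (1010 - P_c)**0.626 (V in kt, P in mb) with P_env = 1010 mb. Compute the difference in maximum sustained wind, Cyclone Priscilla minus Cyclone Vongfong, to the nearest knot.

Cyclone Priscilla: ΔP = 48; V ≈ 6.39 × 48^0.626 ≈ 72.10 kt.
Cyclone Vongfong: ΔP = 145; V ≈ 6.39 × 145^0.626 ≈ 144.05 kt.
Difference ≈ 72.10 − 144.05 = -71.95 → -72 kt.

-72 kt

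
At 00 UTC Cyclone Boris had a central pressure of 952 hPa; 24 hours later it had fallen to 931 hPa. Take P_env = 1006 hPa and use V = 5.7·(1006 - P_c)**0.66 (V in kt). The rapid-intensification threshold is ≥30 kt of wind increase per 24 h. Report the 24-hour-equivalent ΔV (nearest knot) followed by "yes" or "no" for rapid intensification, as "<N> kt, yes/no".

V₁: ΔP = 54, V ≈ 5.7 × 54^0.66 ≈ 79.30 kt.
V₂: ΔP = 75, V ≈ 5.7 × 75^0.66 ≈ 98.50 kt.
ΔV over 24 h = 19.20 kt → 24 h equivalent = 19.20 × 24/24 ≈ 19.20 kt.
19 kt < 30 kt ⇒ not rapid intensification.

19 kt, no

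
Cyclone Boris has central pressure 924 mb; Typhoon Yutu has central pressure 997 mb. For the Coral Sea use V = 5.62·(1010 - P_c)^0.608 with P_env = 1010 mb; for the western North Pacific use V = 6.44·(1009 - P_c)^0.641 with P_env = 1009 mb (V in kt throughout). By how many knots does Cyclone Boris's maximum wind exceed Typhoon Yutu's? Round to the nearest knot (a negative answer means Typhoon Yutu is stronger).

Cyclone Boris: ΔP = 86; V ≈ 5.62 × 86^0.608 ≈ 84.32 kt.
Typhoon Yutu: ΔP = 12; V ≈ 6.44 × 12^0.641 ≈ 31.67 kt.
Difference ≈ 84.32 − 31.67 = 52.65 → 53 kt.

53 kt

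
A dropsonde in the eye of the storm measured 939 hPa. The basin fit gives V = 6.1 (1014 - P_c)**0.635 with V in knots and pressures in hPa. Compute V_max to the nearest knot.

ΔP = 1014 − 939 = 75 hPa.
75^0.635 ≈ 15.512.
V ≈ 6.1 × 15.512 ≈ 94.6 kt.

95 kt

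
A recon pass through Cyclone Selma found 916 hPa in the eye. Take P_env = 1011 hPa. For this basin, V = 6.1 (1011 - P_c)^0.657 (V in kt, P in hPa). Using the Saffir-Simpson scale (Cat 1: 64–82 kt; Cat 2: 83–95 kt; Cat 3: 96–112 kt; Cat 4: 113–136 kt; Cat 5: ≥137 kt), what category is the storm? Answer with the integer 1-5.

ΔP = 1011 − 916 = 95 hPa.
V ≈ 6.1 × 95^0.657 = 6.1 × 19.92 ≈ 122 kt.
122 kt falls in the Category 4 band.

4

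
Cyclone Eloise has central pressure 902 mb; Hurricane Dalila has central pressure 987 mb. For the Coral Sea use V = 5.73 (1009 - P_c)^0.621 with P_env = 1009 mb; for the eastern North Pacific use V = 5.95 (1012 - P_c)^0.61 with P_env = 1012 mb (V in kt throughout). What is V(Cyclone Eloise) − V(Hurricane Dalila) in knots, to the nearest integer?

62 kt

Cyclone Eloise: ΔP = 107; V ≈ 5.73 × 107^0.621 ≈ 104.33 kt.
Hurricane Dalila: ΔP = 25; V ≈ 5.95 × 25^0.61 ≈ 42.39 kt.
Difference ≈ 104.33 − 42.39 = 61.94 → 62 kt.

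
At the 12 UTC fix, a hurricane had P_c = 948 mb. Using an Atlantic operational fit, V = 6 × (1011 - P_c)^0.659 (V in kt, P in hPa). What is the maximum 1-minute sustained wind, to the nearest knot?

ΔP = 1011 − 948 = 63 mb.
63^0.659 ≈ 15.338.
V ≈ 6 × 15.338 ≈ 92.0 kt.

92 kt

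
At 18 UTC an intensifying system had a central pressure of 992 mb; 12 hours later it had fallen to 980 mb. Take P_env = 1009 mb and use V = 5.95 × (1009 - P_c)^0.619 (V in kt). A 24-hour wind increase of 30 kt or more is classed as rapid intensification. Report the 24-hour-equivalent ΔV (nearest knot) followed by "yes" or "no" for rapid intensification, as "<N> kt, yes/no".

V₁: ΔP = 17, V ≈ 5.95 × 17^0.619 ≈ 34.37 kt.
V₂: ΔP = 29, V ≈ 5.95 × 29^0.619 ≈ 47.83 kt.
ΔV over 12 h = 13.46 kt → 24 h equivalent = 13.46 × 24/12 ≈ 26.92 kt.
27 kt < 30 kt ⇒ not rapid intensification.

27 kt, no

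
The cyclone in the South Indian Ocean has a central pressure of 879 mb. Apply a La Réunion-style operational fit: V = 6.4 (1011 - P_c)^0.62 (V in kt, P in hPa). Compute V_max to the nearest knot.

132 kt

ΔP = 1011 − 879 = 132 mb.
132^0.62 ≈ 20.642.
V ≈ 6.4 × 20.642 ≈ 132.1 kt.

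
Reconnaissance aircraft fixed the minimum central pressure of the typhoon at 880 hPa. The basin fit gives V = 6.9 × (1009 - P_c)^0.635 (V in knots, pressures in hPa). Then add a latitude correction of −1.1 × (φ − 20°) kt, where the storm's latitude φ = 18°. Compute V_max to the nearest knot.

ΔP = 1009 − 880 = 129 hPa.
129^0.635 ≈ 21.889.
V ≈ 6.9 × 21.889 ≈ 151.0 kt.
Latitude correction: −1.1 × (18 − 20) = 2.2 kt.
Corrected V ≈ 153.2 kt → 153 kt.

153 kt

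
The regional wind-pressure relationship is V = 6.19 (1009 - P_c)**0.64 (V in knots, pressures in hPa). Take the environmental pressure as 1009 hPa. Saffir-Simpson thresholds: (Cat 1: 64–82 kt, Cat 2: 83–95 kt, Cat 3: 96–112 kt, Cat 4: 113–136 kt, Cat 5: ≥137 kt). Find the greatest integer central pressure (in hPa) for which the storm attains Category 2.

Category 2 begins at V = 83 kt.
Required ΔP = (83/6.19)^(1/0.64) = 13.409^1.562 ≈ 57.75 hPa.
P_c ≤ 1009 − 57.75 = 951.25, so the highest integer P_c is 951 hPa.

951 hPa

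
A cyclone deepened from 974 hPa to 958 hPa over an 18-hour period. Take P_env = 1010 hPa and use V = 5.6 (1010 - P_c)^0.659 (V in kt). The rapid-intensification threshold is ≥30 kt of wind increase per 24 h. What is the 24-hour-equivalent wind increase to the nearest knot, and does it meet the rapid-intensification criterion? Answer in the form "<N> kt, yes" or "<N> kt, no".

22 kt, no

V₁: ΔP = 36, V ≈ 5.6 × 36^0.659 ≈ 59.40 kt.
V₂: ΔP = 52, V ≈ 5.6 × 52^0.659 ≈ 75.69 kt.
ΔV over 18 h = 16.29 kt → 24 h equivalent = 16.29 × 24/18 ≈ 21.72 kt.
22 kt < 30 kt ⇒ not rapid intensification.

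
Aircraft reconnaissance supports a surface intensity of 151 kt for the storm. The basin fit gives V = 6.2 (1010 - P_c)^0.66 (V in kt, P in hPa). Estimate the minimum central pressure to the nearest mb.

ΔP = (V / 6.2)^(1/0.66) = (151/6.2)^1.515.
151/6.2 = 24.355; 24.355^1.515 ≈ 126.15 mb.
P_c = 1010 − 126.15 = 883.85 ≈ 884 mb.

884 mb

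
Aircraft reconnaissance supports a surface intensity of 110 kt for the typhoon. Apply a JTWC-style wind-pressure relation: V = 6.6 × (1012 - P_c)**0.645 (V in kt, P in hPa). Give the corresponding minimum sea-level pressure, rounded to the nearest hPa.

ΔP = (V / 6.6)^(1/0.645) = (110/6.6)^1.550.
110/6.6 = 16.667; 16.667^1.550 ≈ 78.40 hPa.
P_c = 1012 − 78.40 = 933.60 ≈ 934 hPa.

934 hPa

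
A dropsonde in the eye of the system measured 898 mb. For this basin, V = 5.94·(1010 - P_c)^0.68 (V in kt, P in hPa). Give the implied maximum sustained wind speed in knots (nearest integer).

147 kt

ΔP = 1010 − 898 = 112 mb.
112^0.68 ≈ 24.744.
V ≈ 5.94 × 24.744 ≈ 147.0 kt.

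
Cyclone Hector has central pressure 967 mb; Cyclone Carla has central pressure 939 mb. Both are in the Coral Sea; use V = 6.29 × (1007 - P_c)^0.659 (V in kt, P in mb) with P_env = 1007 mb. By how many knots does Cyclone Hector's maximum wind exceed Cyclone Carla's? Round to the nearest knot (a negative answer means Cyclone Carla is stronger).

-30 kt

Cyclone Hector: ΔP = 40; V ≈ 6.29 × 40^0.659 ≈ 71.52 kt.
Cyclone Carla: ΔP = 68; V ≈ 6.29 × 68^0.659 ≈ 101.46 kt.
Difference ≈ 71.52 − 101.46 = -29.94 → -30 kt.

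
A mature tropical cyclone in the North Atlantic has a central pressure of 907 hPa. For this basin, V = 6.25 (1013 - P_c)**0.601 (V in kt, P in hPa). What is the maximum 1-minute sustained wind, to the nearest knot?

103 kt

ΔP = 1013 − 907 = 106 hPa.
106^0.601 ≈ 16.490.
V ≈ 6.25 × 16.490 ≈ 103.1 kt.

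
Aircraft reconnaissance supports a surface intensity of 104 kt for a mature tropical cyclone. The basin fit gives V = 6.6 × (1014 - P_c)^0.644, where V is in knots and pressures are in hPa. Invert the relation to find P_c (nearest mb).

ΔP = (V / 6.6)^(1/0.644) = (104/6.6)^1.553.
104/6.6 = 15.758; 15.758^1.553 ≈ 72.35 mb.
P_c = 1014 − 72.35 = 941.65 ≈ 942 mb.

942 mb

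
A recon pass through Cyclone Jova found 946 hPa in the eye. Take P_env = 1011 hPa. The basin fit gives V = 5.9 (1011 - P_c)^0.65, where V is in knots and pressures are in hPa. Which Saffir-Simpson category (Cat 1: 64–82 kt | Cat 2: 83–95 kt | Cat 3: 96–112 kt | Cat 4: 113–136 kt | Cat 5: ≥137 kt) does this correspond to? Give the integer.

ΔP = 1011 − 946 = 65 hPa.
V ≈ 5.9 × 65^0.65 = 5.9 × 15.08 ≈ 89 kt.
89 kt falls in the Category 2 band.

2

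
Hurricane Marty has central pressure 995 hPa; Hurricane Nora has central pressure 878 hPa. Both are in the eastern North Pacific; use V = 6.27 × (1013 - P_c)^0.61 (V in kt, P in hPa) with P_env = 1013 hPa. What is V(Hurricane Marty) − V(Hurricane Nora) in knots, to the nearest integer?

-88 kt

Hurricane Marty: ΔP = 18; V ≈ 6.27 × 18^0.61 ≈ 36.56 kt.
Hurricane Nora: ΔP = 135; V ≈ 6.27 × 135^0.61 ≈ 124.96 kt.
Difference ≈ 36.56 − 124.96 = -88.40 → -88 kt.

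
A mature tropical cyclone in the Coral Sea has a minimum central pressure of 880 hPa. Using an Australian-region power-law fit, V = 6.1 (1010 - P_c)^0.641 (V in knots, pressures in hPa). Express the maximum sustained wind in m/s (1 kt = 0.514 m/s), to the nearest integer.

ΔP = 1010 − 880 = 130 hPa.
V ≈ 6.1 × 130^0.641 = 6.1 × 22.648 ≈ 138.155 kt.
138.155 × 0.514 ≈ 71.01 m/s → 71 m/s.

71 m/s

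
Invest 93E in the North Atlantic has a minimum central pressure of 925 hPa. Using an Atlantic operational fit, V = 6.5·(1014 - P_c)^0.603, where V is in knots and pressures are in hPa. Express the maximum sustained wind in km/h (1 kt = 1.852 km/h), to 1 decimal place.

ΔP = 1014 − 925 = 89 hPa.
V ≈ 6.5 × 89^0.603 = 6.5 × 14.979 ≈ 97.363 kt.
97.363 × 1.852 ≈ 180.32 km/h → 180.3 km/h.

180.3 km/h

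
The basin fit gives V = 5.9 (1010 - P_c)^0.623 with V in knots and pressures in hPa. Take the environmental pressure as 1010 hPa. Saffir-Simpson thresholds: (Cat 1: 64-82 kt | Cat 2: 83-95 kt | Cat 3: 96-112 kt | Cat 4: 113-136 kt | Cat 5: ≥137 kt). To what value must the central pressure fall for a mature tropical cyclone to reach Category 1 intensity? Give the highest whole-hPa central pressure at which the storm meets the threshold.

Category 1 begins at V = 64 kt.
Required ΔP = (64/5.9)^(1/0.623) = 10.847^1.605 ≈ 45.90 hPa.
P_c ≤ 1010 − 45.90 = 964.10, so the highest integer P_c is 964 hPa.

964 hPa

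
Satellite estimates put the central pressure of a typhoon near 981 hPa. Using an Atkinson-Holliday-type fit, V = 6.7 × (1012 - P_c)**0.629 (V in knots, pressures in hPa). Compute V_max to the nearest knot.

ΔP = 1012 − 981 = 31 hPa.
31^0.629 ≈ 8.671.
V ≈ 6.7 × 8.671 ≈ 58.1 kt.

58 kt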